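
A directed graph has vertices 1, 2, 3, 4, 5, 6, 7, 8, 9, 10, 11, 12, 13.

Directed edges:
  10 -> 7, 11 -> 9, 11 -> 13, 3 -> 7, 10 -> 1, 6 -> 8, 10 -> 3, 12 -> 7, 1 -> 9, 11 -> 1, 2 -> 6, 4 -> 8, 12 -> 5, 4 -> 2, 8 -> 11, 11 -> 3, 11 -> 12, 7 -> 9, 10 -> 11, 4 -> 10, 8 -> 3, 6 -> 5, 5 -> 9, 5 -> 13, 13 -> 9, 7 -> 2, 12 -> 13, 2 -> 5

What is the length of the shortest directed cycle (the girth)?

5

For each vertex v, BFS finds the shortest path from v back to v.
The shortest such closed walk is 2 → 6 → 8 → 3 → 7 → 2, length 5.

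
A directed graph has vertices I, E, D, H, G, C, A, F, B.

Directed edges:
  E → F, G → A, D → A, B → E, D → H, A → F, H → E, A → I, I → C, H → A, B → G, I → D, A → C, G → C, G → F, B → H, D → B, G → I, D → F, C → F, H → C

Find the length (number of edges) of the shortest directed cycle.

For each vertex v, BFS finds the shortest path from v back to v.
The shortest such closed walk is D → A → I → D, length 3.

3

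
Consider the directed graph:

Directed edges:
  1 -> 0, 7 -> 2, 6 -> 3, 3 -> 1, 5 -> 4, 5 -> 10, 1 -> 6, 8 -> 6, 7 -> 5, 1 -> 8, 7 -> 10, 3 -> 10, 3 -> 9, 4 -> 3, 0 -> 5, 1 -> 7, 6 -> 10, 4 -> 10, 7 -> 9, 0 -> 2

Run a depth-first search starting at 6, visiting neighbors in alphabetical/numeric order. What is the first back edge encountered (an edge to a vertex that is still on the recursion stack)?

DFS from 6 (visiting neighbors in alphabetical/numeric order); mark gray on enter, black on exit:
6 gray
  3 gray
    1 gray
      0 gray
        2 gray
        2 black
        5 gray
          4 gray
            4→3: 3 is gray → back edge
First back edge: 4 → 3.

4->3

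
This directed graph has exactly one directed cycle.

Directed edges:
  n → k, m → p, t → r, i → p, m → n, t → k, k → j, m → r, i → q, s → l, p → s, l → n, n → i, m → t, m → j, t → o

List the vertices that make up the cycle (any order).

DFS with gray/black marking from n:
n gray
  i gray
    p gray
      s gray
        l gray
          l→n: n is gray → back edge
Back edge closes the cycle n → i → p → s → l → n; its vertices are {i, l, n, p, s}.

i, l, n, p, s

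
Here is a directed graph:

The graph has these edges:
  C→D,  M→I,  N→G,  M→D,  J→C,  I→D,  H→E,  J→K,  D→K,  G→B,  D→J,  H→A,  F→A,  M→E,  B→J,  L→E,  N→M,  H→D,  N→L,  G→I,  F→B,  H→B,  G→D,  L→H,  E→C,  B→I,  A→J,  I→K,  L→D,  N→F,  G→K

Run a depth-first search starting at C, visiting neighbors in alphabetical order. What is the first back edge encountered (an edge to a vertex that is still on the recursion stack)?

J→C

DFS from C (visiting neighbors in alphabetical order); mark gray on enter, black on exit:
C gray
  D gray
    J gray
      J→C: C is gray → back edge
First back edge: J → C.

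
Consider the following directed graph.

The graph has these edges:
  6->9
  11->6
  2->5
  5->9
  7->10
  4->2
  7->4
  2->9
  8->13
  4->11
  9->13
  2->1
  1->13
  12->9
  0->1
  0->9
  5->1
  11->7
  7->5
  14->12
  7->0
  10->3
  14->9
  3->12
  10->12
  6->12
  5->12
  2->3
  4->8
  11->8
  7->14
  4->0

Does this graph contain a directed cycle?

Yes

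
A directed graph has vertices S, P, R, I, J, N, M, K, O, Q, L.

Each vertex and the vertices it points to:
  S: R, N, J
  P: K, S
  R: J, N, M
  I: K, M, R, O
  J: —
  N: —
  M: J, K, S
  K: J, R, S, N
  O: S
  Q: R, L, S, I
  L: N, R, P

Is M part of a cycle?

M is on a cycle iff M can reach itself via ≥1 edge.
M → K → R → M — yes.

Yes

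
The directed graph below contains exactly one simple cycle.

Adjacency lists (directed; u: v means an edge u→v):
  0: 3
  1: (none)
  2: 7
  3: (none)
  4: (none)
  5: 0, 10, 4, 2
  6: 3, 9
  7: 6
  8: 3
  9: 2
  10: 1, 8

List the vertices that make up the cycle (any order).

2, 6, 7, 9

DFS with gray/black marking from 2:
2 gray
  7 gray
    6 gray
      3 gray
      3 black
      9 gray
        9→2: 2 is gray → back edge
Back edge closes the cycle 2 → 7 → 6 → 9 → 2; its vertices are {2, 6, 7, 9}.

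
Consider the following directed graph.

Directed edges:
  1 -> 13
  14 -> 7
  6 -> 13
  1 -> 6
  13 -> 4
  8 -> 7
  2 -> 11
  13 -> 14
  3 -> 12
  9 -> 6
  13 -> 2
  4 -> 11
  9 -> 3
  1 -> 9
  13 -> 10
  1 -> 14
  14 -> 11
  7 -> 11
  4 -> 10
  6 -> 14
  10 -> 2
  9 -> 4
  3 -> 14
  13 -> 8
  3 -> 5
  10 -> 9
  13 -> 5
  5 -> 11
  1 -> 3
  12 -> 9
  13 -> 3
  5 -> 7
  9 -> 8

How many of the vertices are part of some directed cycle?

7

A vertex is on a directed cycle iff it belongs to a strongly connected component of size ≥ 2 (or has a self-loop).
The vertices on cycles are {3, 4, 6, 9, 10, 12, 13} — 7 in total.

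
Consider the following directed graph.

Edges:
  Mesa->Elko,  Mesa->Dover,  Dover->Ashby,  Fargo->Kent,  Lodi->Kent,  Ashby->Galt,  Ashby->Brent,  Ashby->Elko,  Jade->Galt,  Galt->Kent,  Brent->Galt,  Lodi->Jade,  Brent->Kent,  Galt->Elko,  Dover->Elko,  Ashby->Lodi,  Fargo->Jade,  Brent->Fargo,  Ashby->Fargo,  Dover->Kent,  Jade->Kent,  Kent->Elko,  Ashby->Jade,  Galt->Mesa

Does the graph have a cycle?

DFS with white/gray/black marking, starting from Dover:
Dover gray
  Ashby gray
    Elko gray
    Elko black
    Lodi gray
      Jade gray
        Kent gray
          Kent→Elko: Elko black — skip
        Kent black
        Galt gray
          Mesa gray
            Mesa→Elko: Elko black — skip
            Mesa→Dover: Dover is gray → back edge
Back edge found, so a cycle exists: Dover → Ashby → Lodi → Jade → Galt → Mesa → Dover.

Yes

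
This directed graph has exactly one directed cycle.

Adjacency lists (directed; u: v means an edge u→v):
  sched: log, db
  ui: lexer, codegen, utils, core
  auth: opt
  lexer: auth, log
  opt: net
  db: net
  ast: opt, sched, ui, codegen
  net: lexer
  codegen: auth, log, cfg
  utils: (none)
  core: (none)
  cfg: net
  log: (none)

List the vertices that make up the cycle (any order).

DFS with gray/black marking from opt:
opt gray
  net gray
    lexer gray
      auth gray
        auth→opt: opt is gray → back edge
Back edge closes the cycle opt → net → lexer → auth → opt; its vertices are {net, opt, auth, lexer}.

net, opt, auth, lexer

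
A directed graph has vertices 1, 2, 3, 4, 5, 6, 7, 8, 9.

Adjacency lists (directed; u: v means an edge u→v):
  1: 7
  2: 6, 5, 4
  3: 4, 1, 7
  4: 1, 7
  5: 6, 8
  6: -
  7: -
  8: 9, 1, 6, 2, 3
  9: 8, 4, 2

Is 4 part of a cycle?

No

4 lies on a cycle iff there is a path from 4 back to itself.
Exploring from 4, it never reaches itself; equivalently, its strongly connected component is a singleton.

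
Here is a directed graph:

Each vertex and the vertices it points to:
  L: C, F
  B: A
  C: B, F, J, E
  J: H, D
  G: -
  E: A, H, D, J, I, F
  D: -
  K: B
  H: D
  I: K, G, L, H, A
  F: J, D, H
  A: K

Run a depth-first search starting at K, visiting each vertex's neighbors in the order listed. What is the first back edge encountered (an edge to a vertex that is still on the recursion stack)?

DFS from K (visiting each vertex's neighbors in the order listed); mark gray on enter, black on exit:
K gray
  B gray
    A gray
      A→K: K is gray → back edge
First back edge: A → K.

A→K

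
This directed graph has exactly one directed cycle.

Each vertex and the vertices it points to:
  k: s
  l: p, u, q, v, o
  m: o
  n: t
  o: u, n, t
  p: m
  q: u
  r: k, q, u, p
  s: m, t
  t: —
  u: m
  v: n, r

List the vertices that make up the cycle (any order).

m, o, u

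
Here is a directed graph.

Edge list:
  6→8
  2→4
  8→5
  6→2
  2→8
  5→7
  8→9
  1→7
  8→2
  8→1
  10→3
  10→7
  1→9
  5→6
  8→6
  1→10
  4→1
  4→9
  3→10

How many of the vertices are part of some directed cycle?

A vertex is on a directed cycle iff it belongs to a strongly connected component of size ≥ 2 (or has a self-loop).
The vertices on cycles are {2, 3, 5, 6, 8, 10} — 6 in total.

6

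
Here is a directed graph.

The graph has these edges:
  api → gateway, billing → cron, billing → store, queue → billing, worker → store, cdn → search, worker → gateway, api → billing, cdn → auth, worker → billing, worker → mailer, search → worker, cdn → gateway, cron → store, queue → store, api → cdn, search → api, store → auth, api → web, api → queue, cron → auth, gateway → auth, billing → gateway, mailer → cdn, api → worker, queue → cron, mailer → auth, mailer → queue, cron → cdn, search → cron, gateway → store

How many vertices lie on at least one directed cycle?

8

A vertex is on a directed cycle iff it belongs to a strongly connected component of size ≥ 2 (or has a self-loop).
The vertices on cycles are {api, cdn, cron, queue, mailer, search, worker, billing} — 8 in total.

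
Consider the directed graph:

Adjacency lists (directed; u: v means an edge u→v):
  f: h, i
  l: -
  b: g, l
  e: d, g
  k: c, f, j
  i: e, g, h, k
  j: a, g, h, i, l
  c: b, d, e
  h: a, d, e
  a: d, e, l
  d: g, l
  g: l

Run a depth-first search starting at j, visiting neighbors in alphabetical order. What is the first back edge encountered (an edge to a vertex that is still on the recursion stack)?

f->i

DFS from j (visiting neighbors in alphabetical order); mark gray on enter, black on exit:
j gray
  a gray
    d gray
      g gray
        l gray
        l black
      g black
      d→l: l black — skip
    d black
    e gray
      e→d: d black — skip
      e→g: g black — skip
    e black
    a→l: l black — skip
  a black
  j→g: g black — skip
  h gray
    h→a: a black — skip
    h→d: d black — skip
    h→e: e black — skip
  h black
  i gray
    i→e: e black — skip
    i→g: g black — skip
    i→h: h black — skip
    k gray
      c gray
        b gray
          b→g: g black — skip
          b→l: l black — skip
        b black
        c→d: d black — skip
        c→e: e black — skip
      c black
      f gray
        f→h: h black — skip
        f→i: i is gray → back edge
First back edge: f → i.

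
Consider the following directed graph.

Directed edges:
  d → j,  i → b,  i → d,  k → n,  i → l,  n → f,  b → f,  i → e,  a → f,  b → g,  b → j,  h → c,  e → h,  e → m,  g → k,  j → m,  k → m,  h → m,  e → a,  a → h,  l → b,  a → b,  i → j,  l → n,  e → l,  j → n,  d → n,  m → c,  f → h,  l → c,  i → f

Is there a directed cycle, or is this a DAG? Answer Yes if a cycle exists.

DFS with white/gray/black marking, starting from b:
b gray
  j gray
    m gray
      c gray
      c black
    m black
    n gray
      f gray
        h gray
          h→m: m black — skip
          h→c: c black — skip
        h black
      f black
    n black
  j black
  g gray
    k gray
      k→n: n black — skip
      k→m: m black — skip
    k black
  g black
  b→f: f black — skip
b black
a gray
  a→b: b black — skip
  a→f: f black — skip
  a→h: h black — skip
a black
d gray
  d→j: j black — skip
  d→n: n black — skip
d black
e gray
  e→m: m black — skip
  e→a: a black — skip
  e→h: h black — skip
  l gray
    l→b: b black — skip
    l→n: n black — skip
    l→c: c black — skip
  l black
e black
i gray
  i→d: d black — skip
  i→f: f black — skip
  i→j: j black — skip
  i→b: b black — skip
  i→e: e black — skip
  i→l: l black — skip
i black
Every edge goes to a white or black vertex — no back edge, so the graph is acyclic.

No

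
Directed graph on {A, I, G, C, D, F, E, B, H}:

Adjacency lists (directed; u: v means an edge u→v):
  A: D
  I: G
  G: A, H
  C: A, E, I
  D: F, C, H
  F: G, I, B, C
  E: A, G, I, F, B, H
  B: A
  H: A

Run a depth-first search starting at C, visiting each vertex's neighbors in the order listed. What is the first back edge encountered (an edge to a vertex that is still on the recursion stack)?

G->A

DFS from C (visiting each vertex's neighbors in the order listed); mark gray on enter, black on exit:
C gray
  A gray
    D gray
      F gray
        G gray
          G→A: A is gray → back edge
First back edge: G → A.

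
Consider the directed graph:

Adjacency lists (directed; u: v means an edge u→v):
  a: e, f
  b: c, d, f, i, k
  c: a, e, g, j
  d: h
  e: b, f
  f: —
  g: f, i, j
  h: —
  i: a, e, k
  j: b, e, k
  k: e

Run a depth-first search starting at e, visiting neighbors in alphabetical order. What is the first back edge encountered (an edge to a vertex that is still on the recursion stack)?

DFS from e (visiting neighbors in alphabetical order); mark gray on enter, black on exit:
e gray
  b gray
    c gray
      a gray
        a→e: e is gray → back edge
First back edge: a → e.

a->e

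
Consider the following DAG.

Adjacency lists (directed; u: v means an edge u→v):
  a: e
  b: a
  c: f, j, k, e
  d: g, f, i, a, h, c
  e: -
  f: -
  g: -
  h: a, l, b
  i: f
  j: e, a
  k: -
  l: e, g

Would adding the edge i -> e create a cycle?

Adding i→e creates a cycle iff e can already reach i.
Explore from e: no path reaches i. The graph stays acyclic.

No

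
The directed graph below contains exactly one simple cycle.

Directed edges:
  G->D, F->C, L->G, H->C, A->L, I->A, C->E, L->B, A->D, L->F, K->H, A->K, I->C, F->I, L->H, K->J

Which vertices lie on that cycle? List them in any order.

A, F, I, L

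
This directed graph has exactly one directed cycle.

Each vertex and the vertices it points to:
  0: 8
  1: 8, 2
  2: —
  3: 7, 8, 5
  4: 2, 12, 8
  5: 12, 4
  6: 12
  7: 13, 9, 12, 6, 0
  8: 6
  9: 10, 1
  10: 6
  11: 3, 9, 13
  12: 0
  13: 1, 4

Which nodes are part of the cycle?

0, 6, 8, 12

DFS with gray/black marking from 6:
6 gray
  12 gray
    0 gray
      8 gray
        8→6: 6 is gray → back edge
Back edge closes the cycle 6 → 12 → 0 → 8 → 6; its vertices are {0, 6, 8, 12}.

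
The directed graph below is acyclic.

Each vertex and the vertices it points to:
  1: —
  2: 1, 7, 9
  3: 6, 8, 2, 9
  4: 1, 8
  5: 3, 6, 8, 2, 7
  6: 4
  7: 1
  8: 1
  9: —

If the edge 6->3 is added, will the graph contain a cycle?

Adding 6→3 creates a cycle iff 3 can already reach 6.
Path from 3: 3 → 6.
So 3 → … → 6 → 3 is a cycle.

Yes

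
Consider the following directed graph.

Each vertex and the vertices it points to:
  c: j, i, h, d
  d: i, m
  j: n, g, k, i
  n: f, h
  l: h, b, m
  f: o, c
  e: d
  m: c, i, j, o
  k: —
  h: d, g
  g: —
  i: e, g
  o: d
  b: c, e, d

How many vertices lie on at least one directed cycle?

10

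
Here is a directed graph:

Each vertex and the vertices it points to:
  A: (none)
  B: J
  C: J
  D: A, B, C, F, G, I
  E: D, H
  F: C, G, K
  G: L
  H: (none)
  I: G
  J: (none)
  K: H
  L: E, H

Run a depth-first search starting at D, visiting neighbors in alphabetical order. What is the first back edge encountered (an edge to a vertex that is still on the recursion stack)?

DFS from D (visiting neighbors in alphabetical order); mark gray on enter, black on exit:
D gray
  A gray
  A black
  B gray
    J gray
    J black
  B black
  C gray
    C→J: J black — skip
  C black
  F gray
    F→C: C black — skip
    G gray
      L gray
        E gray
          E→D: D is gray → back edge
First back edge: E → D.

E->D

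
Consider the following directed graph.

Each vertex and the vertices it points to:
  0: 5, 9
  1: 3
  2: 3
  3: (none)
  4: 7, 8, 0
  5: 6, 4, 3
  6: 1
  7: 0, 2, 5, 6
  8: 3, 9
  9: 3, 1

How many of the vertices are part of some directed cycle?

4

A vertex is on a directed cycle iff it belongs to a strongly connected component of size ≥ 2 (or has a self-loop).
The vertices on cycles are {0, 4, 5, 7} — 4 in total.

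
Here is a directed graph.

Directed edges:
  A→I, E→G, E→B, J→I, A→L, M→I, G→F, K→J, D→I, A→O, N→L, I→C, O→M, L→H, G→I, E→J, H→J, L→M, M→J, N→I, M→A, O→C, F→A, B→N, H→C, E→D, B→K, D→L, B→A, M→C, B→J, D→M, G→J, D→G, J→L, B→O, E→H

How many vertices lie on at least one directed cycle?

6

A vertex is on a directed cycle iff it belongs to a strongly connected component of size ≥ 2 (or has a self-loop).
The vertices on cycles are {A, H, J, L, M, O} — 6 in total.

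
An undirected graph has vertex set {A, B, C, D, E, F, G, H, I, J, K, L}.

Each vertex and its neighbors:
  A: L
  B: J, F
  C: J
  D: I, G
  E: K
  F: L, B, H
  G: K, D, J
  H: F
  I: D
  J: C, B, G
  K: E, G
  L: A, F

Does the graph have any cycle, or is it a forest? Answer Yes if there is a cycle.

No

DFS, tracking each vertex's parent; an edge to a visited non-parent vertex closes a cycle.
Start from E:
visit E (parent –)
  visit K (parent E)
    K–E: parent, skip
    visit G (parent K)
      G–K: parent, skip
      visit D (parent G)
        visit I (parent D)
          I–D: parent, skip
        D–G: parent, skip
      visit J (parent G)
        visit C (parent J)
          C–J: parent, skip
        visit B (parent J)
          B–J: parent, skip
          visit F (parent B)
            visit L (parent F)
              visit A (parent L)
                A–L: parent, skip
              L–F: parent, skip
            F–B: parent, skip
            visit H (parent F)
              H–F: parent, skip
        J–G: parent, skip
No non-parent visited neighbor found — the graph is a forest.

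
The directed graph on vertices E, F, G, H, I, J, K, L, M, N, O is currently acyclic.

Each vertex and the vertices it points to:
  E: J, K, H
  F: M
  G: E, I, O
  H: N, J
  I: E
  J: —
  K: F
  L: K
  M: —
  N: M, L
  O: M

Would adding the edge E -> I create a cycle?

Yes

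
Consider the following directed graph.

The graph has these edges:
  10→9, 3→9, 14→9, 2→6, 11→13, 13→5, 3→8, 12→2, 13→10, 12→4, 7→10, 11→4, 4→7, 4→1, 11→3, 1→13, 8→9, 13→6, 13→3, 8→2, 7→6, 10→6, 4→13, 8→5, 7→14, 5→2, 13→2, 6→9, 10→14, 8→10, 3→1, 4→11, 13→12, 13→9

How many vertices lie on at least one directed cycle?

6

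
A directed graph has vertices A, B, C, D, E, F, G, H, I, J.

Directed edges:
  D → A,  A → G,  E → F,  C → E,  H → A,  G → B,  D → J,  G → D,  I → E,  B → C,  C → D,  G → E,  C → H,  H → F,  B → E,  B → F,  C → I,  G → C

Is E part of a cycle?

No

E lies on a cycle iff there is a path from E back to itself.
Exploring from E, it never reaches itself; equivalently, its strongly connected component is a singleton.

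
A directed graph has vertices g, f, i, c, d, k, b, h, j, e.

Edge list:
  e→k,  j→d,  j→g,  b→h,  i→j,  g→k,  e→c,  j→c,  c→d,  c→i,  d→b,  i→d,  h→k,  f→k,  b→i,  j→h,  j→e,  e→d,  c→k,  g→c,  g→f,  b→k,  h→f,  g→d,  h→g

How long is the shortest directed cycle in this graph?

3

For each vertex v, BFS finds the shortest path from v back to v.
The shortest such closed walk is j → c → i → j, length 3.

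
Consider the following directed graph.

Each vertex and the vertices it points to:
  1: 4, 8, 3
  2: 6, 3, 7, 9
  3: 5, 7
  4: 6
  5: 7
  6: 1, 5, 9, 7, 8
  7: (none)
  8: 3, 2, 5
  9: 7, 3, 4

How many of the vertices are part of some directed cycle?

A vertex is on a directed cycle iff it belongs to a strongly connected component of size ≥ 2 (or has a self-loop).
The vertices on cycles are {1, 2, 4, 6, 8, 9} — 6 in total.

6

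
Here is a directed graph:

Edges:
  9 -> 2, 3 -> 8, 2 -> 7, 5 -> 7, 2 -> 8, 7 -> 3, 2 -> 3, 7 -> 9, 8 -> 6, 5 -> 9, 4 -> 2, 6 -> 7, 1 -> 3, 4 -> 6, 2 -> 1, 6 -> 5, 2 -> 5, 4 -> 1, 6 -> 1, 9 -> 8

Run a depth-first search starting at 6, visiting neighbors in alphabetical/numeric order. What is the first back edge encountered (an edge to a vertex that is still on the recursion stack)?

8→6

DFS from 6 (visiting neighbors in alphabetical/numeric order); mark gray on enter, black on exit:
6 gray
  1 gray
    3 gray
      8 gray
        8→6: 6 is gray → back edge
First back edge: 8 → 6.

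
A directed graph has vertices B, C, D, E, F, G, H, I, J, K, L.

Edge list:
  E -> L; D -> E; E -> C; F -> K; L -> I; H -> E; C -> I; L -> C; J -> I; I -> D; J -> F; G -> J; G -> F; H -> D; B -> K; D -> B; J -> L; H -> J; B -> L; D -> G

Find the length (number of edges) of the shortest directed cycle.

For each vertex v, BFS finds the shortest path from v back to v.
The shortest such closed walk is E → C → I → D → E, length 4.

4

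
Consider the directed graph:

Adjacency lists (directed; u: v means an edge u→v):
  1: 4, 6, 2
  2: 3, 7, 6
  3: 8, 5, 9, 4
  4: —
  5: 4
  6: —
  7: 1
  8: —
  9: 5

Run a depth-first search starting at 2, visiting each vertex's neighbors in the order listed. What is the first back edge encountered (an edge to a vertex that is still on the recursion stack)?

DFS from 2 (visiting each vertex's neighbors in the order listed); mark gray on enter, black on exit:
2 gray
  3 gray
    8 gray
    8 black
    5 gray
      4 gray
      4 black
    5 black
    9 gray
      9→5: 5 black — skip
    9 black
    3→4: 4 black — skip
  3 black
  7 gray
    1 gray
      1→4: 4 black — skip
      6 gray
      6 black
      1→2: 2 is gray → back edge
First back edge: 1 → 2.

1->2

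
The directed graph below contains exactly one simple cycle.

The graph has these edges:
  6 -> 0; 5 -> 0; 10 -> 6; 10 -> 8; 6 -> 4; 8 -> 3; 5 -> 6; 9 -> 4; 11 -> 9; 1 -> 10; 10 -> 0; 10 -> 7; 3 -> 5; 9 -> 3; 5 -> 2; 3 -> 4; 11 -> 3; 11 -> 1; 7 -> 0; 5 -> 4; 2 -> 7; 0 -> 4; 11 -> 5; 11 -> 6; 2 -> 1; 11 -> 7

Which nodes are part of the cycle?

1, 2, 3, 5, 8, 10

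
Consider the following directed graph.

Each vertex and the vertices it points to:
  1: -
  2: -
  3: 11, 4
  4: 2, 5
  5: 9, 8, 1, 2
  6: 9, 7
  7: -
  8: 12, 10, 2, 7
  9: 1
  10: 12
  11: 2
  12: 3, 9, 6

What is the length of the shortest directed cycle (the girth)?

5

For each vertex v, BFS finds the shortest path from v back to v.
The shortest such closed walk is 8 → 12 → 3 → 4 → 5 → 8, length 5.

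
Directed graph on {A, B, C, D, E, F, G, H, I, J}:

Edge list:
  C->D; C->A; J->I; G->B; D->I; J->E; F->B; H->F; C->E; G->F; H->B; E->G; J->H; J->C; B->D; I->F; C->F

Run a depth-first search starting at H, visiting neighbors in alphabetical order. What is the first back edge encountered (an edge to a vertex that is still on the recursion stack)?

F->B

DFS from H (visiting neighbors in alphabetical order); mark gray on enter, black on exit:
H gray
  B gray
    D gray
      I gray
        F gray
          F→B: B is gray → back edge
First back edge: F → B.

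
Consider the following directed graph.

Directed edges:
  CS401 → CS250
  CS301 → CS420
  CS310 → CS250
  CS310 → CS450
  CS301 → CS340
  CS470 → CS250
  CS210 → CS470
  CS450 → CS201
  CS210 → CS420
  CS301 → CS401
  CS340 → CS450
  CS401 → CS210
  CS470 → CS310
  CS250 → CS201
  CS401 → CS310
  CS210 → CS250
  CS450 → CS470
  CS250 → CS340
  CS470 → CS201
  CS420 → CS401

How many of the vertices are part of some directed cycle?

8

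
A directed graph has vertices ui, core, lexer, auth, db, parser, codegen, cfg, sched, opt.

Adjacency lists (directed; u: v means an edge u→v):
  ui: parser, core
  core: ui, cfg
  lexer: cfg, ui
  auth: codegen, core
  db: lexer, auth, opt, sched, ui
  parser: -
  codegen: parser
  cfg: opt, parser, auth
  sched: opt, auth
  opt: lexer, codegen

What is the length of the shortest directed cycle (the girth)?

2

For each vertex v, BFS finds the shortest path from v back to v.
The shortest such closed walk is core → ui → core, length 2.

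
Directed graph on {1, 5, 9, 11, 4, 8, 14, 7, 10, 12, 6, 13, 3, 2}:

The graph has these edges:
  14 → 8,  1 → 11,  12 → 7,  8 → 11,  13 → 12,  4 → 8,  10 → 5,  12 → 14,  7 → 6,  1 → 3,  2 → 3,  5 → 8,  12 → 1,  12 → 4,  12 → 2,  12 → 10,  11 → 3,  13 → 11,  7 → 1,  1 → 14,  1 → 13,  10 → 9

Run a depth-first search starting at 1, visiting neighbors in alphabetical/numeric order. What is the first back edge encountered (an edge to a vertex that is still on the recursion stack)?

DFS from 1 (visiting neighbors in alphabetical/numeric order); mark gray on enter, black on exit:
1 gray
  3 gray
  3 black
  11 gray
    11→3: 3 black — skip
  11 black
  13 gray
    13→11: 11 black — skip
    12 gray
      12→1: 1 is gray → back edge
First back edge: 12 → 1.

12->1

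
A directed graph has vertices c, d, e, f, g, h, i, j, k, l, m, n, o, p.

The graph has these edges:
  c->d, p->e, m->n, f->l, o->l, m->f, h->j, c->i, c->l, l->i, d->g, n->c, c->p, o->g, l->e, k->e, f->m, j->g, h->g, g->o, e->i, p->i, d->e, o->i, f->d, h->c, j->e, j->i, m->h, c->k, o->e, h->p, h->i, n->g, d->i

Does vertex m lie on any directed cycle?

m is on a cycle iff m can reach itself via ≥1 edge.
m → f → m — yes.

Yes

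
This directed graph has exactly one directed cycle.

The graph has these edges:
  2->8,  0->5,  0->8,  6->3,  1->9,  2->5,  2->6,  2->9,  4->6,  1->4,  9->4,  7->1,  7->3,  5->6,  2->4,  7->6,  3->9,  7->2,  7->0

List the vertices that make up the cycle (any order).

3, 4, 6, 9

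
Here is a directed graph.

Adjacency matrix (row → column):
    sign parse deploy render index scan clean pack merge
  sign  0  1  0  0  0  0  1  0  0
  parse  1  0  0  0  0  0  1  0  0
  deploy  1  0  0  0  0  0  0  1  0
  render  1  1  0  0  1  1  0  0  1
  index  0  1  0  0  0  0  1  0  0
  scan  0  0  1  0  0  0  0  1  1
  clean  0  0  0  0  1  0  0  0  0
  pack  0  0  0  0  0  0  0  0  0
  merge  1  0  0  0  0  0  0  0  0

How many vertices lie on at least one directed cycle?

A vertex is on a directed cycle iff it belongs to a strongly connected component of size ≥ 2 (or has a self-loop).
The vertices on cycles are {sign, clean, index, parse} — 4 in total.

4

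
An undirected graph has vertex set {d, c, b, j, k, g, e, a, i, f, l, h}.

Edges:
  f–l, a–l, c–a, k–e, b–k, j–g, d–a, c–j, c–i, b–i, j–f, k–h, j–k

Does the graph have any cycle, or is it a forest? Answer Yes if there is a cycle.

Yes

DFS, tracking each vertex's parent; an edge to a visited non-parent vertex closes a cycle.
Start from i:
visit i (parent –)
  visit b (parent i)
    visit k (parent b)
      visit e (parent k)
        e–k: parent, skip
      k–b: parent, skip
      visit j (parent k)
        visit c (parent j)
          c–j: parent, skip
          visit a (parent c)
            a–c: parent, skip
            visit d (parent a)
              d–a: parent, skip
            visit l (parent a)
              visit f (parent l)
                f–l: parent, skip
                f–j: j visited and ≠ parent → cycle
Cycle: j – c – a – l – f – j.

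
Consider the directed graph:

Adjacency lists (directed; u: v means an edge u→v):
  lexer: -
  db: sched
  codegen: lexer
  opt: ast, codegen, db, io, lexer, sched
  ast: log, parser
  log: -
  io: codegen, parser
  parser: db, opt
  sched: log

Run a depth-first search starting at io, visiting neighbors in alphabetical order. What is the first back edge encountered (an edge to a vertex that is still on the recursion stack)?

ast->parser

DFS from io (visiting neighbors in alphabetical order); mark gray on enter, black on exit:
io gray
  codegen gray
    lexer gray
    lexer black
  codegen black
  parser gray
    db gray
      sched gray
        log gray
        log black
      sched black
    db black
    opt gray
      ast gray
        ast→log: log black — skip
        ast→parser: parser is gray → back edge
First back edge: ast → parser.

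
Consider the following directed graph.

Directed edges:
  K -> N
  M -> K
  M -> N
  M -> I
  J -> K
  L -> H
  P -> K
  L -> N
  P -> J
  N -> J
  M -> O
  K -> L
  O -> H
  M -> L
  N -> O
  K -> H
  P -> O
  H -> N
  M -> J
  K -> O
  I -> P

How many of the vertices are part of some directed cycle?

6

A vertex is on a directed cycle iff it belongs to a strongly connected component of size ≥ 2 (or has a self-loop).
The vertices on cycles are {H, J, K, L, N, O} — 6 in total.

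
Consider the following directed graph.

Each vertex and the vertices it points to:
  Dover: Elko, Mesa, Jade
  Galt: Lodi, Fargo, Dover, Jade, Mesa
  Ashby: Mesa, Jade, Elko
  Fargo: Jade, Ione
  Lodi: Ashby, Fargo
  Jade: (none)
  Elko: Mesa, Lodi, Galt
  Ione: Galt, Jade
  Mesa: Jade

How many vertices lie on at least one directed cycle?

A vertex is on a directed cycle iff it belongs to a strongly connected component of size ≥ 2 (or has a self-loop).
The vertices on cycles are {Elko, Galt, Ione, Lodi, Ashby, Dover, Fargo} — 7 in total.

7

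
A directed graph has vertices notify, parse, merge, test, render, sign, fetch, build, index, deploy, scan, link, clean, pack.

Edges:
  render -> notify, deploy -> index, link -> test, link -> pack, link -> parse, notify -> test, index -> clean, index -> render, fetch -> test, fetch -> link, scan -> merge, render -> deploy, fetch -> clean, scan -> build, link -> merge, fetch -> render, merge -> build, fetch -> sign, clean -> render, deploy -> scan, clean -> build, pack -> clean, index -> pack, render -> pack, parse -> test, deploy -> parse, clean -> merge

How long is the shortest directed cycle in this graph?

For each vertex v, BFS finds the shortest path from v back to v.
The shortest such closed walk is render → deploy → index → render, length 3.

3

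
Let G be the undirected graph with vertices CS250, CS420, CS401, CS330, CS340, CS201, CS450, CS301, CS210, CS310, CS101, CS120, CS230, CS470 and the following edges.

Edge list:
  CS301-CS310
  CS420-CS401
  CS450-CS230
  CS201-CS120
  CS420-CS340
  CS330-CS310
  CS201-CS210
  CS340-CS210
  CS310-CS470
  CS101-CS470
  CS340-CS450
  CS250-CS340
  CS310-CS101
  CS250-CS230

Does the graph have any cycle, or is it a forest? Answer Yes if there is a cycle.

Yes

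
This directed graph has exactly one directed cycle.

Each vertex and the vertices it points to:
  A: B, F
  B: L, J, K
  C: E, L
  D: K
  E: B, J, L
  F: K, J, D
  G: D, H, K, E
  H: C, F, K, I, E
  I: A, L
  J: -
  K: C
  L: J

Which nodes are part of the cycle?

B, C, E, K

DFS with gray/black marking from C:
C gray
  E gray
    B gray
      L gray
        J gray
        J black
      L black
      B→J: J black — skip
      K gray
        K→C: C is gray → back edge
Back edge closes the cycle C → E → B → K → C; its vertices are {B, C, E, K}.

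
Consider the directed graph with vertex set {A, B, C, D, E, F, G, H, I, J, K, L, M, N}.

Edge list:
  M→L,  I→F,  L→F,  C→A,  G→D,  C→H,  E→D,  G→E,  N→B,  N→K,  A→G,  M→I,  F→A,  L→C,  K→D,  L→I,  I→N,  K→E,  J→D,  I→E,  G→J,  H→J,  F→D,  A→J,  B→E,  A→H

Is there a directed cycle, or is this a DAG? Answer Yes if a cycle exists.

No

DFS with white/gray/black marking, starting from N:
N gray
  K gray
    D gray
    D black
    E gray
      E→D: D black — skip
    E black
  K black
  B gray
    B→E: E black — skip
  B black
N black
A gray
  G gray
    G→D: D black — skip
    J gray
      J→D: D black — skip
    J black
    G→E: E black — skip
  G black
  A→J: J black — skip
  H gray
    H→J: J black — skip
  H black
A black
C gray
  C→A: A black — skip
  C→H: H black — skip
C black
F gray
  F→A: A black — skip
  F→D: D black — skip
F black
I gray
  I→F: F black — skip
  I→E: E black — skip
  I→N: N black — skip
I black
L gray
  L→C: C black — skip
  L→F: F black — skip
  L→I: I black — skip
L black
M gray
  M→L: L black — skip
  M→I: I black — skip
M black
Every edge goes to a white or black vertex — no back edge, so the graph is acyclic.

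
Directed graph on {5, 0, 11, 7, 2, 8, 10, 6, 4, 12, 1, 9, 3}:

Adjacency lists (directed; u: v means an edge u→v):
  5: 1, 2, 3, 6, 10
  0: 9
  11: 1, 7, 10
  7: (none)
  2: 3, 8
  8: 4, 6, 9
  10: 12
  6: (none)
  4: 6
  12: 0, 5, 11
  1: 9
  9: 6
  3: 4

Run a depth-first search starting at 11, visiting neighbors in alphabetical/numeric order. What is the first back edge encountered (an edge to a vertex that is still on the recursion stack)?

5->10

DFS from 11 (visiting neighbors in alphabetical/numeric order); mark gray on enter, black on exit:
11 gray
  1 gray
    9 gray
      6 gray
      6 black
    9 black
  1 black
  7 gray
  7 black
  10 gray
    12 gray
      0 gray
        0→9: 9 black — skip
      0 black
      5 gray
        5→1: 1 black — skip
        2 gray
          3 gray
            4 gray
              4→6: 6 black — skip
            4 black
          3 black
          8 gray
            8→4: 4 black — skip
            8→6: 6 black — skip
            8→9: 9 black — skip
          8 black
        2 black
        5→3: 3 black — skip
        5→6: 6 black — skip
        5→10: 10 is gray → back edge
First back edge: 5 → 10.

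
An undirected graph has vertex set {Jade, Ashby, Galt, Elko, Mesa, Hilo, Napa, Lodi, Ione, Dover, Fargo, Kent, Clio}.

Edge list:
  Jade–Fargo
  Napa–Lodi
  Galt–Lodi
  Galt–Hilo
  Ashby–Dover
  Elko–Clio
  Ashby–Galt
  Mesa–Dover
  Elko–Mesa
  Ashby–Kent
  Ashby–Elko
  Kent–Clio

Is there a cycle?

DFS, tracking each vertex's parent; an edge to a visited non-parent vertex closes a cycle.
Start from Elko:
visit Elko (parent –)
  visit Ashby (parent Elko)
    visit Galt (parent Ashby)
      visit Lodi (parent Galt)
        visit Napa (parent Lodi)
          Napa–Lodi: parent, skip
        Lodi–Galt: parent, skip
      visit Hilo (parent Galt)
        Hilo–Galt: parent, skip
      Galt–Ashby: parent, skip
    visit Kent (parent Ashby)
      Kent–Ashby: parent, skip
      visit Clio (parent Kent)
        Clio–Elko: Elko visited and ≠ parent → cycle
Cycle: Elko – Ashby – Kent – Clio – Elko.

Yes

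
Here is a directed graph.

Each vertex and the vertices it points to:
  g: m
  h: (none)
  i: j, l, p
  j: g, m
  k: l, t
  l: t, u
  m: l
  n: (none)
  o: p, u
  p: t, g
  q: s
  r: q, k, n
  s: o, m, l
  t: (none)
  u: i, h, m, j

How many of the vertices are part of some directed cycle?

7

A vertex is on a directed cycle iff it belongs to a strongly connected component of size ≥ 2 (or has a self-loop).
The vertices on cycles are {g, i, j, l, m, p, u} — 7 in total.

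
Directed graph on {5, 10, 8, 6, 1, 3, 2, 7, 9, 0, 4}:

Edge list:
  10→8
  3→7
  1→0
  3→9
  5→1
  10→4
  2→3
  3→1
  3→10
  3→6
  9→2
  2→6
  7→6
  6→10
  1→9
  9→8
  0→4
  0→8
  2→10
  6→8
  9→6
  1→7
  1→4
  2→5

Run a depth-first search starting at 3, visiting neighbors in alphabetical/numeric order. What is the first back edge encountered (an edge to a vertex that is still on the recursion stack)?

2→3

DFS from 3 (visiting neighbors in alphabetical/numeric order); mark gray on enter, black on exit:
3 gray
  1 gray
    0 gray
      4 gray
      4 black
      8 gray
      8 black
    0 black
    1→4: 4 black — skip
    7 gray
      6 gray
        6→8: 8 black — skip
        10 gray
          10→4: 4 black — skip
          10→8: 8 black — skip
        10 black
      6 black
    7 black
    9 gray
      2 gray
        2→3: 3 is gray → back edge
First back edge: 2 → 3.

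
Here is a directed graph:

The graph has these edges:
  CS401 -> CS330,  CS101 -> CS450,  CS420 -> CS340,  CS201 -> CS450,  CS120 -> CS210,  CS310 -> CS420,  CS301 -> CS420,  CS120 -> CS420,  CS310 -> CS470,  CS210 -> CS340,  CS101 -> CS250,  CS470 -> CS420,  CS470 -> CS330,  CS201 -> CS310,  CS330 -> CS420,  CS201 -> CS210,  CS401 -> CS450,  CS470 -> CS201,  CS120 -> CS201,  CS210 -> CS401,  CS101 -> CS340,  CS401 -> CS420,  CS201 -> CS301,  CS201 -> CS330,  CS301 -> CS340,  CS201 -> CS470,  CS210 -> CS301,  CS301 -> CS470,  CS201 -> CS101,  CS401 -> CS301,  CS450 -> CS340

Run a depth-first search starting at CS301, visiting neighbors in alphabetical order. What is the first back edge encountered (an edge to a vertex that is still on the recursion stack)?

CS210→CS301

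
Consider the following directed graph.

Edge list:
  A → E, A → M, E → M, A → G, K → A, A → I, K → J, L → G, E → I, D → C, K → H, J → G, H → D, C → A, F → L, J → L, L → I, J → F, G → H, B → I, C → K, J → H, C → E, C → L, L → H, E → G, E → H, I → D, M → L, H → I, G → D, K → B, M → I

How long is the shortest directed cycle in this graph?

For each vertex v, BFS finds the shortest path from v back to v.
The shortest such closed walk is C → A → I → D → C, length 4.

4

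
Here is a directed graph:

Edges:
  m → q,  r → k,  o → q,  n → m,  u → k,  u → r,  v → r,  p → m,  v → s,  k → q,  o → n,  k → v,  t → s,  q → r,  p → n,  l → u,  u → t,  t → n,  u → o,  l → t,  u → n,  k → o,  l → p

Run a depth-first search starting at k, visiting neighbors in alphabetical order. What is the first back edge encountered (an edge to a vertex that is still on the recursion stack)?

DFS from k (visiting neighbors in alphabetical order); mark gray on enter, black on exit:
k gray
  o gray
    n gray
      m gray
        q gray
          r gray
            r→k: k is gray → back edge
First back edge: r → k.

r→k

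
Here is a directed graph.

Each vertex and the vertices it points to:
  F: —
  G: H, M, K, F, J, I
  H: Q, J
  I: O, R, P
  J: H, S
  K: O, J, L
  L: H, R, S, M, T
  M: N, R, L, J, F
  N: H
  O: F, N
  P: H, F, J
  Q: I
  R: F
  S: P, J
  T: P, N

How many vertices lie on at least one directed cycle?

10

A vertex is on a directed cycle iff it belongs to a strongly connected component of size ≥ 2 (or has a self-loop).
The vertices on cycles are {H, I, J, L, M, N, O, P, Q, S} — 10 in total.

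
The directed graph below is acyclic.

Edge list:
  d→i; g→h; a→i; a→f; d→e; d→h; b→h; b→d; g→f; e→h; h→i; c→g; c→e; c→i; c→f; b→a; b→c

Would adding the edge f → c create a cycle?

Yes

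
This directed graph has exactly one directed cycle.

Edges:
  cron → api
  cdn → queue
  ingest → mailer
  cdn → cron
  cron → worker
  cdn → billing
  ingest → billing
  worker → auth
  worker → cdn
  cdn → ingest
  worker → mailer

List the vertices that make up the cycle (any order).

cdn, cron, worker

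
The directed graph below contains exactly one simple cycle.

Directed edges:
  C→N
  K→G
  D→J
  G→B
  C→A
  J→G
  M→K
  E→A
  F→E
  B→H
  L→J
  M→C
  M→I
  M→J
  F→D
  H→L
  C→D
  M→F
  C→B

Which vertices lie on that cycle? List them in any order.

B, G, H, J, L

DFS with gray/black marking from B:
B gray
  H gray
    L gray
      J gray
        G gray
          G→B: B is gray → back edge
Back edge closes the cycle B → H → L → J → G → B; its vertices are {B, G, H, J, L}.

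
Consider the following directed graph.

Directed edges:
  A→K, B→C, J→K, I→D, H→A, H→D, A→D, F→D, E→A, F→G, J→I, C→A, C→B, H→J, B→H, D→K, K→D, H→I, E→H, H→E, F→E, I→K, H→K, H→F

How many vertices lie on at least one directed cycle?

7

A vertex is on a directed cycle iff it belongs to a strongly connected component of size ≥ 2 (or has a self-loop).
The vertices on cycles are {B, C, D, E, F, H, K} — 7 in total.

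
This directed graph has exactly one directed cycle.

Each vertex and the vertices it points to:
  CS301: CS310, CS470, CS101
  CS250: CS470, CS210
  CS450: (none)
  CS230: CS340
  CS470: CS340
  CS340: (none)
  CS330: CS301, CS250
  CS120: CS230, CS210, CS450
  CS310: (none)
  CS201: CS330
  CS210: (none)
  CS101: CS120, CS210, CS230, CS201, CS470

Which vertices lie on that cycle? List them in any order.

DFS with gray/black marking from CS330:
CS330 gray
  CS301 gray
    CS310 gray
    CS310 black
    CS470 gray
      CS340 gray
      CS340 black
    CS470 black
    CS101 gray
      CS120 gray
        CS230 gray
          CS230→CS340: CS340 black — skip
        CS230 black
        CS210 gray
        CS210 black
        CS450 gray
        CS450 black
      CS120 black
      CS101→CS210: CS210 black — skip
      CS101→CS230: CS230 black — skip
      CS201 gray
        CS201→CS330: CS330 is gray → back edge
Back edge closes the cycle CS330 → CS301 → CS101 → CS201 → CS330; its vertices are {CS101, CS201, CS301, CS330}.

CS101, CS201, CS301, CS330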